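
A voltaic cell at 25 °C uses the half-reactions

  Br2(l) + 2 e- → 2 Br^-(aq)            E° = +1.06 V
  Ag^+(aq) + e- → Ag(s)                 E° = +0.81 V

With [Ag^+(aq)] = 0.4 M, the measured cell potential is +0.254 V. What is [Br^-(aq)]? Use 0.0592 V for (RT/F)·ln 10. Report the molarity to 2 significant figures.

With Br₂/Br⁻ at the cathode and Ag⁺/Ag at the anode, E°cell = +1.06 − (+0.81) = +0.25 V (n = 2).
Rearranging E = E° − (0.0592/n)·log Q gives log Q = 2(+0.25 − (+0.254))/0.0592 = −0.135.
The balanced reaction is Br2(l) + 2 Ag(s) → 2 Br^-(aq) + 2 Ag^+(aq), so Q = [Br^-(aq)]^2·[Ag^+(aq)]^2.
Solving for the unknown gives log [Br^-(aq)] = 0.330, so [Br^-(aq)] ≈ 2.1 M.

2.1 M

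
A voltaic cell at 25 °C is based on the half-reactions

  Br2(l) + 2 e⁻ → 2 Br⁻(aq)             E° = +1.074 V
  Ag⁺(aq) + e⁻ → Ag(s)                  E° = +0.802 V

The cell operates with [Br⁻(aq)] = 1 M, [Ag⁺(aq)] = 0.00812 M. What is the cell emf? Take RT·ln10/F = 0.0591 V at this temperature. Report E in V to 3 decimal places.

Br₂/Br⁻ is reduced (cathode, E° = +1.074 V) and Ag⁺/Ag is oxidized (anode).
E°cell = E°cat − E°an = +1.074 − (+0.802) = +0.272 V; n = 2.
The balanced reaction is Br2(l) + 2 Ag(s) → 2 Br⁻(aq) + 2 Ag⁺(aq), so Q = [Br⁻(aq)]^2·[Ag⁺(aq)]^2 = 6.59×10^−5 and log Q = −4.181.
E = E° − (0.0591/n)·log Q = +0.272 − (0.0591/2)(−4.181) = +0.396 V.

+0.396 V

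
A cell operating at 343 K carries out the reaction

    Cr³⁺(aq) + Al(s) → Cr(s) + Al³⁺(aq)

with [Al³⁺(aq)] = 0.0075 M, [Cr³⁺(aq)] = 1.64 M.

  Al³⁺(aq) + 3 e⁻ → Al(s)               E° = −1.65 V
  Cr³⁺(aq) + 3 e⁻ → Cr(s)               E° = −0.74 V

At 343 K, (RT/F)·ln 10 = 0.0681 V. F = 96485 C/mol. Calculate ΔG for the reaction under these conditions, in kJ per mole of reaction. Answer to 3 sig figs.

With Cr³⁺/Cr reduced at the cathode, E°cell = −0.74 − (−1.65) = +0.91 V and n = 3.
Here Q = [Al³⁺(aq)] / [Cr³⁺(aq)] = 0.00457 (log Q = −2.340), giving E = +0.91 − (0.0681/3)·(−2.340) = +0.9631 V.
ΔG = −nFE = −(3)(96485)(+0.9631) J/mol = −279 kJ/mol.

−279 kJ/mol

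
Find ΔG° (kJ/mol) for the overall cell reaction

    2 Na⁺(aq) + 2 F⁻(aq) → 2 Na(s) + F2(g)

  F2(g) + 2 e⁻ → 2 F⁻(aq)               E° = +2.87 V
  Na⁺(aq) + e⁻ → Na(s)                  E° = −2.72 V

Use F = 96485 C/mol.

+1079 kJ/mol

In the reaction as written Na⁺(aq) is reduced, so the Na⁺/Na couple is the cathode and F₂/F⁻ is the anode.
E°cell = −2.72 − (+2.87) = −5.59 V; balancing electrons gives n = 2.
ΔG° = −nFE°cell = −(2)(96485)(−5.59) J/mol = +1079 kJ/mol.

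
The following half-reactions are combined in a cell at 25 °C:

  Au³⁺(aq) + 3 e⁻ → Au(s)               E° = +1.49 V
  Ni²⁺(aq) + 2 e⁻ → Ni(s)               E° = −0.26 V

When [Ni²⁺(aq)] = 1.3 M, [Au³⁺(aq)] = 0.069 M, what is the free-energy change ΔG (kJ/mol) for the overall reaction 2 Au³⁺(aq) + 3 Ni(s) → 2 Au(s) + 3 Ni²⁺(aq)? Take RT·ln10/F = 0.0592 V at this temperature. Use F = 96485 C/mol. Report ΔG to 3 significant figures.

The standard cell potential is +1.49 − (−0.26) = +1.75 V, with n = 6 electrons in the balanced equation.
Q = [Ni²⁺(aq)]^3 / [Au³⁺(aq)]^2 = 461, so log Q = 2.664 and E = +1.75 − (0.0592/6)(2.664) = +1.7237 V.
ΔG = −nFE = −(6)(96485)(+1.7237) J/mol = −998 kJ/mol.

−998 kJ/mol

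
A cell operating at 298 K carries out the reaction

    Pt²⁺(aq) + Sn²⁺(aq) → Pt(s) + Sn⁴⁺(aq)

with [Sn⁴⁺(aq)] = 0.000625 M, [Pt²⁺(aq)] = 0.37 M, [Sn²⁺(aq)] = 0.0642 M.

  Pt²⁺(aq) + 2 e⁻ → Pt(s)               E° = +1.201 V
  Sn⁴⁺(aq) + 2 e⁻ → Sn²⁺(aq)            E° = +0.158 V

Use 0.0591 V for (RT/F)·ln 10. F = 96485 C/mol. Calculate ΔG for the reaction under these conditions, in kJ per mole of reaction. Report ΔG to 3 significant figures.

The standard cell potential is +1.201 − (+0.158) = +1.043 V, with n = 2 electrons in the balanced equation.
Here Q = [Sn⁴⁺(aq)] / ([Pt²⁺(aq)]·[Sn²⁺(aq)]) = 0.0263 (log Q = −1.580), giving E = +1.043 − (0.0591/2)·(−1.580) = +1.0897 V.
Finally ΔG = −nFE = −(2)(96485 C/mol)(+1.0897 V) = −210 kJ/mol.

−210 kJ/mol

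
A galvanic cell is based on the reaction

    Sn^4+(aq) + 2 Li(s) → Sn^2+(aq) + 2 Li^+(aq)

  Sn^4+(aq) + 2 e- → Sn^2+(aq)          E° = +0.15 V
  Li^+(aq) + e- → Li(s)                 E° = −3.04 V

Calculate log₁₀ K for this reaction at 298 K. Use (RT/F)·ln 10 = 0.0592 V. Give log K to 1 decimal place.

The Sn⁴⁺/Sn²⁺ couple is reduced (cathode); E°cell = +0.15 − (−3.04) = +3.19 V with n = 2.
At equilibrium E = 0, so log K = nE°cell / 0.0592 = (2)(+3.19) / 0.0592 = 107.8.

log K = 107.8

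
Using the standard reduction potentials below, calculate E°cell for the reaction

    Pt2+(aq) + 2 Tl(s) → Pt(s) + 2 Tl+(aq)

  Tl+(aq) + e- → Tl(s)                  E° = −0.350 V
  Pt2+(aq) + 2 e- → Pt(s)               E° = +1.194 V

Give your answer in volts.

In the reaction as written, Pt2+(aq) is reduced (cathode) and Tl+(aq) is produced by oxidation at the anode.
E°cell = E°(cathode) − E°(anode) = +1.194 − (−0.350) = +1.544 V.

+1.544 V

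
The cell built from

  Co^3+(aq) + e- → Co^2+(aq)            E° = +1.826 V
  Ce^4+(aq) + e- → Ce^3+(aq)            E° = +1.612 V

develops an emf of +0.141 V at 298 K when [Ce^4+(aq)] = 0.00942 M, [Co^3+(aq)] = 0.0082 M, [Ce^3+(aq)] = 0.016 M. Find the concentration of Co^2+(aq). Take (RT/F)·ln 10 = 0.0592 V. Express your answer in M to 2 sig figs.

The Co³⁺/Co²⁺ couple has the larger reduction potential, so it is the cathode: E°cell = +1.826 − (+1.612) = +0.214 V and n = 1.
Since E = E° − (0.0592/n)·log Q, log Q = n(E° − E)/0.0592 = 1.233.
Balancing electrons gives Co^3+(aq) + Ce^3+(aq) → Co^2+(aq) + Ce^4+(aq); thus Q = ([Co^2+(aq)]·[Ce^4+(aq)]) / ([Co^3+(aq)]·[Ce^3+(aq)]).
Solving for the unknown gives log [Co^2+(aq)] = −0.623, so [Co^2+(aq)] ≈ 0.24 M.

0.24 M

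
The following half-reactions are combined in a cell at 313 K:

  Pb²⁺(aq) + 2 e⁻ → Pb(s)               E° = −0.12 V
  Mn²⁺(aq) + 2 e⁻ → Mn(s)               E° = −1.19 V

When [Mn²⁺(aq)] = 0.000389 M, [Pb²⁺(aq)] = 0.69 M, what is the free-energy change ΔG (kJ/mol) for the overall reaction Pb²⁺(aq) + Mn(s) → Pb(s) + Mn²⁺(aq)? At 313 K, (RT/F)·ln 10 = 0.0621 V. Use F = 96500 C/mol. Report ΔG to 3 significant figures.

With Pb²⁺/Pb reduced at the cathode, E°cell = −0.12 − (−1.19) = +1.07 V and n = 2.
The reaction quotient is [Mn²⁺(aq)] / [Pb²⁺(aq)] = 0.000564; by Nernst, E = +1.07 − (0.0621/2)(−3.249) = +1.1709 V.
Finally ΔG = −nFE = −(2)(96500 C/mol)(+1.1709 V) = −226 kJ/mol.

−226 kJ/mol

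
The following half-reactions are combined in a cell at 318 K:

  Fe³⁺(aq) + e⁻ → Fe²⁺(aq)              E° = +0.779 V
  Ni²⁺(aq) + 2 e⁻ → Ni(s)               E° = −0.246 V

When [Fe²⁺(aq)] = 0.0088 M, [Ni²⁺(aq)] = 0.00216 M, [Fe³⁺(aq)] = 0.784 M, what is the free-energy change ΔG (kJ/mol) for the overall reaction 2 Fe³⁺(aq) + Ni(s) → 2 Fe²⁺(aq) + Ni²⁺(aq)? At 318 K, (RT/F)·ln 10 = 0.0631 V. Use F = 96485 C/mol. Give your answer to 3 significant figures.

The standard cell potential is +0.779 − (−0.246) = +1.025 V, with n = 2 electrons in the balanced equation.
Here Q = ([Fe²⁺(aq)]^2·[Ni²⁺(aq)]) / [Fe³⁺(aq)]^2 = 2.72×10^−7 (log Q = −6.565), giving E = +1.025 − (0.0631/2)·(−6.565) = +1.2321 V.
ΔG = −nFE = −(2)(96485)(+1.2321) J/mol = −238 kJ/mol.

−238 kJ/mol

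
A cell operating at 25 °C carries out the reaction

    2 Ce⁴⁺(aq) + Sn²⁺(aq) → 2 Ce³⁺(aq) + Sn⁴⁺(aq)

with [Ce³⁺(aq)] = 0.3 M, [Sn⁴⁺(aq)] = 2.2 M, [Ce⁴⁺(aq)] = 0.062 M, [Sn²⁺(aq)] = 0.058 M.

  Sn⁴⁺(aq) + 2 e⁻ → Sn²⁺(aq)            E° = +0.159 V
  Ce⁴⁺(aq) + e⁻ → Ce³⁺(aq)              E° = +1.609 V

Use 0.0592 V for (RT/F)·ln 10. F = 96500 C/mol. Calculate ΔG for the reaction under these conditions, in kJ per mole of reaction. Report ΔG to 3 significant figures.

The standard cell potential is +1.609 − (+0.159) = +1.450 V, with n = 2 electrons in the balanced equation.
The reaction quotient is ([Ce³⁺(aq)]^2·[Sn⁴⁺(aq)]) / ([Ce⁴⁺(aq)]^2·[Sn²⁺(aq)]) = 888; by Nernst, E = +1.450 − (0.0592/2)(2.948) = +1.3627 V.
Finally ΔG = −nFE = −(2)(96500 C/mol)(+1.3627 V) = −263 kJ/mol.

−263 kJ/mol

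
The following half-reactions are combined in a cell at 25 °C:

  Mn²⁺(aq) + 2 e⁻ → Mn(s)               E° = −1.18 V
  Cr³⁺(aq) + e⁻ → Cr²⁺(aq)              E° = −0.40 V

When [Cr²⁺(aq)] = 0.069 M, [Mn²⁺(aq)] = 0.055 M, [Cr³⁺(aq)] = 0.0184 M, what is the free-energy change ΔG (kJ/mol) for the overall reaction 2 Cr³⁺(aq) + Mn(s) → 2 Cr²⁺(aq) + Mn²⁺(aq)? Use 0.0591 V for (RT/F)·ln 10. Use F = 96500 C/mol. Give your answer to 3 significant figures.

−151 kJ/mol

E°cell = −0.40 − (−1.18) = +0.78 V; the balanced reaction transfers n = 2 electrons.
Here Q = ([Cr²⁺(aq)]^2·[Mn²⁺(aq)]) / [Cr³⁺(aq)]^2 = 0.773 (log Q = −0.112), giving E = +0.78 − (0.0591/2)·(−0.112) = +0.7833 V.
Then ΔG = −nFE = −2 × 96500 × +0.7833 J/mol = −151 kJ/mol.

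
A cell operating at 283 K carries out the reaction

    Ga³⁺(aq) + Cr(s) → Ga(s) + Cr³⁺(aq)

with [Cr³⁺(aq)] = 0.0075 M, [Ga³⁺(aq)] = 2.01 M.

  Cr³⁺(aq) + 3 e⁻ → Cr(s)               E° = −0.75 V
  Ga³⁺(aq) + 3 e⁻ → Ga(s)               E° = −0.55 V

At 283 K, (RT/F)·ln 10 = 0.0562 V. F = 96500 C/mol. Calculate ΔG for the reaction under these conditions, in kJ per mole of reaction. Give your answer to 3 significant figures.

E°cell = −0.55 − (−0.75) = +0.20 V; the balanced reaction transfers n = 3 electrons.
The reaction quotient is [Cr³⁺(aq)] / [Ga³⁺(aq)] = 0.00373; by Nernst, E = +0.20 − (0.0562/3)(−2.428) = +0.2455 V.
Finally ΔG = −nFE = −(3)(96500 C/mol)(+0.2455 V) = −71.1 kJ/mol.

−71.1 kJ/mol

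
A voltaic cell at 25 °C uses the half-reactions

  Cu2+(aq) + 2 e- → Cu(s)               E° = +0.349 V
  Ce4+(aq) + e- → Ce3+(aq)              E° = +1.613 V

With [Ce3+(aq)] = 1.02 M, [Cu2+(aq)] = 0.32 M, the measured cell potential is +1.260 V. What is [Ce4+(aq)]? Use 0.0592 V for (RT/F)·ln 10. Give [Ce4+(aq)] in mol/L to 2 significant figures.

0.49 M

The Ce⁴⁺/Ce³⁺ couple has the larger reduction potential, so it is the cathode: E°cell = +1.613 − (+0.349) = +1.264 V and n = 2.
Since E = E° − (0.0592/n)·log Q, log Q = n(E° − E)/0.0592 = 0.135.
The balanced reaction is 2 Ce4+(aq) + Cu(s) → 2 Ce3+(aq) + Cu2+(aq), so Q = ([Ce3+(aq)]^2·[Cu2+(aq)]) / [Ce4+(aq)]^2.
Substituting the known concentrations and solving, log [Ce4+(aq)] = −0.306 and [Ce4+(aq)] = 0.49 M.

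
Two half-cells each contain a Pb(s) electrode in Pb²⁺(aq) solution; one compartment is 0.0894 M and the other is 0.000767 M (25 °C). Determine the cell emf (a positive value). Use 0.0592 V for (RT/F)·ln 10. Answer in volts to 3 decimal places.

0.061 V

For a concentration cell E°cell = 0, since both electrodes use the same couple.
The compartment with the higher Pb²⁺(aq) concentration (0.0894 M) acts as the cathode; ions are reduced there and produced at the dilute (0.000767 M) anode.
With n = 2, Ecell = −(0.0592/2)·log([dilute]/[conc]) = −(0.0592/2)·log(0.000767/0.0894) = +0.061 V.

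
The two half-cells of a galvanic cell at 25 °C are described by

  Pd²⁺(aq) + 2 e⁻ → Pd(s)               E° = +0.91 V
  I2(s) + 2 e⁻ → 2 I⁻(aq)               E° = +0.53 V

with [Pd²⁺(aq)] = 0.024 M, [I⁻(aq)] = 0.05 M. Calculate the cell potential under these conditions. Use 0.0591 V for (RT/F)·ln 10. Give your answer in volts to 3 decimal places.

Pd²⁺/Pd is reduced (cathode, E° = +0.91 V) and I₂/I⁻ is oxidized (anode).
E°cell = +0.91 − (+0.53) = +0.38 V, with n = 2 electrons transferred.
Balancing gives Pd²⁺(aq) + 2 I⁻(aq) → Pd(s) + I2(s); hence Q = 1 / ([Pd²⁺(aq)]·[I⁻(aq)]^2) = 1.67×10^4 (log Q = 4.222).
Applying E = E° − (RT ln10/nF)·log Q gives +0.38 − (0.0591/2)(4.222) = +0.255 V.

+0.255 V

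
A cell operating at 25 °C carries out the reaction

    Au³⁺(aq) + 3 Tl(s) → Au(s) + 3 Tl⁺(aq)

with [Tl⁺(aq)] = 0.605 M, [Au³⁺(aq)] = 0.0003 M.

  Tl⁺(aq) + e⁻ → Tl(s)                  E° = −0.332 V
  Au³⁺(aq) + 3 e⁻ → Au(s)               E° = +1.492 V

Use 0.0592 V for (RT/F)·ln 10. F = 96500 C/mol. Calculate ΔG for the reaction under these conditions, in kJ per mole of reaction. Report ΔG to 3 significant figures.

E°cell = +1.492 − (−0.332) = +1.824 V; the balanced reaction transfers n = 3 electrons.
The reaction quotient is [Tl⁺(aq)]^3 / [Au³⁺(aq)] = 738; by Nernst, E = +1.824 − (0.0592/3)(2.868) = +1.7674 V.
Finally ΔG = −nFE = −(3)(96500 C/mol)(+1.7674 V) = −512 kJ/mol.

−512 kJ/mol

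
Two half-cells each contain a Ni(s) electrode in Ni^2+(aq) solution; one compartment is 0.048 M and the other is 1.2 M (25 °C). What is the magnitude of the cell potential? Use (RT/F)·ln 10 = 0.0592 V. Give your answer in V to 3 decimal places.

0.041 V

For a concentration cell E°cell = 0, since both electrodes use the same couple.
The compartment with the higher Ni^2+(aq) concentration (1.2 M) acts as the cathode; ions are reduced there and produced at the dilute (0.048 M) anode.
With n = 2, Ecell = −(0.0592/2)·log([dilute]/[conc]) = −(0.0592/2)·log(0.048/1.2) = +0.041 V.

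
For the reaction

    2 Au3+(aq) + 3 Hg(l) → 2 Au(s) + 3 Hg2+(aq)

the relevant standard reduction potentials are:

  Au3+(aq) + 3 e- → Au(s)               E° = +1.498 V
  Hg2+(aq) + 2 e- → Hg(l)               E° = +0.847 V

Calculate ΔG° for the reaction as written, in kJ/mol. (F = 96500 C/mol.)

−377 kJ/mol

In the reaction as written Au3+(aq) is reduced, so the Au³⁺/Au couple is the cathode and Hg²⁺/Hg is the anode.
E°cell = +1.498 − (+0.847) = +0.651 V; balancing electrons gives n = 6.
ΔG° = −nFE°cell = −(6)(96500)(+0.651) J/mol = −377 kJ/mol.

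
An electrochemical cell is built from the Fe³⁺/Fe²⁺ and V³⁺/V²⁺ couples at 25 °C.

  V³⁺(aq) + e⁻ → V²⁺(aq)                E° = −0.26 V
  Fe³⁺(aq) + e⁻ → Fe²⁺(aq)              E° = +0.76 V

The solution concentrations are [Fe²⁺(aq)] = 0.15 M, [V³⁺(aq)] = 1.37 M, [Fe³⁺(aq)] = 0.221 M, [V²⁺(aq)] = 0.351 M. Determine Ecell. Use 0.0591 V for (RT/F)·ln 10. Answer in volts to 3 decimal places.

+0.995 V

Fe³⁺/Fe²⁺ is reduced (cathode, E° = +0.76 V) and V³⁺/V²⁺ is oxidized (anode).
The standard potential is +0.76 − (−0.26) = +1.02 V and the balanced reaction transfers n = 1 electron.
For the overall reaction Fe³⁺(aq) + V²⁺(aq) → Fe²⁺(aq) + V³⁺(aq), Q = ([Fe²⁺(aq)]·[V³⁺(aq)]) / ([Fe³⁺(aq)]·[V²⁺(aq)]) = 2.65, giving log Q = 0.423.
By the Nernst equation, E = +1.02 − (0.0591/1)·(0.423) = +0.995 V.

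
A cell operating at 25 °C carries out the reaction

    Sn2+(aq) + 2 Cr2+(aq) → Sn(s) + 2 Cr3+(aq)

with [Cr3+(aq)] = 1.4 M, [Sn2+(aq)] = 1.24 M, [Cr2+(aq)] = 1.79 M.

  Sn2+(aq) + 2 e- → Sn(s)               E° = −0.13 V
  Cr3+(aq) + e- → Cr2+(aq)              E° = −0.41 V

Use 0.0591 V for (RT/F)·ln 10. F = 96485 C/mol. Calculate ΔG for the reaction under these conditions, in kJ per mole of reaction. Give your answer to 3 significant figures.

−55.8 kJ/mol

The standard cell potential is −0.13 − (−0.41) = +0.28 V, with n = 2 electrons in the balanced equation.
Here Q = [Cr3+(aq)]^2 / ([Sn2+(aq)]·[Cr2+(aq)]^2) = 0.493 (log Q = −0.307), giving E = +0.28 − (0.0591/2)·(−0.307) = +0.2891 V.
Finally ΔG = −nFE = −(2)(96485 C/mol)(+0.2891 V) = −55.8 kJ/mol.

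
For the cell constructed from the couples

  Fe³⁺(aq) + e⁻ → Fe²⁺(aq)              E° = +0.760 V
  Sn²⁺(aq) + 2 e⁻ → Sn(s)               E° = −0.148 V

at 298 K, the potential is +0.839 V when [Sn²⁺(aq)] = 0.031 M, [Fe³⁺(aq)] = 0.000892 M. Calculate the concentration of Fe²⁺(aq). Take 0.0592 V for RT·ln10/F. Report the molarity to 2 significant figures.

The Fe³⁺/Fe²⁺ couple has the larger reduction potential, so it is the cathode: E°cell = +0.760 − (−0.148) = +0.908 V and n = 2.
From the Nernst equation, log Q = n(E° − E)/0.0592 = 2·(+0.908 − (+0.839))/0.0592 = 2.331.
The balanced reaction is 2 Fe³⁺(aq) + Sn(s) → 2 Fe²⁺(aq) + Sn²⁺(aq), so Q = ([Fe²⁺(aq)]^2·[Sn²⁺(aq)]) / [Fe³⁺(aq)]^2.
Substituting the known concentrations and solving, log [Fe²⁺(aq)] = −1.130 and [Fe²⁺(aq)] = 0.074 M.

0.074 M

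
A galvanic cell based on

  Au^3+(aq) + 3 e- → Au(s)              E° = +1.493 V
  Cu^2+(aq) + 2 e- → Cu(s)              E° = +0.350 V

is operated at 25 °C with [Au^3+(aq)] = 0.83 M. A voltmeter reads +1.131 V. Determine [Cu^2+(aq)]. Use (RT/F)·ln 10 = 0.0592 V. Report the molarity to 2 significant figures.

2.2 M

Au³⁺/Au is the cathode (higher E°); E°cell = +1.493 − (+0.350) = +1.143 V with n = 6.
Rearranging E = E° − (0.0592/n)·log Q gives log Q = 6(+1.143 − (+1.131))/0.0592 = 1.216.
The balanced reaction is 2 Au^3+(aq) + 3 Cu(s) → 2 Au(s) + 3 Cu^2+(aq), so Q = [Cu^2+(aq)]^3 / [Au^3+(aq)]^2.
Solving for the unknown gives log [Cu^2+(aq)] = 0.351, so [Cu^2+(aq)] ≈ 2.2 M.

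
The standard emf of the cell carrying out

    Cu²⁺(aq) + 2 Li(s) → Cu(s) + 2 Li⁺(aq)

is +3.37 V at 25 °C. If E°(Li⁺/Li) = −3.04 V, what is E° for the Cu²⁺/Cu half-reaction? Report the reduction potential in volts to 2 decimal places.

In the reaction as written the Cu²⁺/Cu couple is reduced (cathode) and Li⁺/Li is oxidized (anode), so E°cell = E°(Cu²⁺/Cu) − E°(Li⁺/Li).
E°(Cu²⁺/Cu) = E°cell + E°(anode) = +3.37 + (−3.04) = +0.33 V.

+0.33 V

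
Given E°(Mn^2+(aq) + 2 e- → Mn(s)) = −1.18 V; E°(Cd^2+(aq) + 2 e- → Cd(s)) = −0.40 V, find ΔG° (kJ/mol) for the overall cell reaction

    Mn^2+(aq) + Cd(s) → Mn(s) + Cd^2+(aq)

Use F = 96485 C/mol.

In the reaction as written Mn^2+(aq) is reduced, so the Mn²⁺/Mn couple is the cathode and Cd²⁺/Cd is the anode.
E°cell = −1.18 − (−0.40) = −0.78 V; balancing electrons gives n = 2.
ΔG° = −nFE°cell = −(2)(96485)(−0.78) J/mol = +151 kJ/mol.

+151 kJ/mol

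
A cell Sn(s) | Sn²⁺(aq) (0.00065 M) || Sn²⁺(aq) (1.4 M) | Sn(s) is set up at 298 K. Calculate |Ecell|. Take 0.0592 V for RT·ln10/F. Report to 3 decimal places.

For a concentration cell E°cell = 0, since both electrodes use the same couple.
The compartment with the higher Sn²⁺(aq) concentration (1.4 M) acts as the cathode; ions are reduced there and produced at the dilute (0.00065 M) anode.
With n = 2, Ecell = −(0.0592/2)·log([dilute]/[conc]) = −(0.0592/2)·log(0.00065/1.4) = +0.099 V.

0.099 V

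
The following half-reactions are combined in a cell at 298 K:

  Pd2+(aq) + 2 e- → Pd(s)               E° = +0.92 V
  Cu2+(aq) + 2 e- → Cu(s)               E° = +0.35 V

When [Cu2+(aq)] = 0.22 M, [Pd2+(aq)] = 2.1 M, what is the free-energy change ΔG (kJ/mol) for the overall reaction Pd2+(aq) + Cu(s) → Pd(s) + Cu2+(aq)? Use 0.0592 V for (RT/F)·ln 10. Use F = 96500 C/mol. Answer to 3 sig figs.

−116 kJ/mol

E°cell = +0.92 − (+0.35) = +0.57 V; the balanced reaction transfers n = 2 electrons.
The reaction quotient is [Cu2+(aq)] / [Pd2+(aq)] = 0.105; by Nernst, E = +0.57 − (0.0592/2)(−0.980) = +0.5990 V.
Finally ΔG = −nFE = −(2)(96500 C/mol)(+0.5990 V) = −116 kJ/mol.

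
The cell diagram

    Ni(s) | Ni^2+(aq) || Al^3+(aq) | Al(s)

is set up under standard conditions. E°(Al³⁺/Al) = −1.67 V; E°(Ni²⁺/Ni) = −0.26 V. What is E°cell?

By convention the left-hand electrode in cell notation is the anode (oxidation) and the right-hand electrode is the cathode (reduction).
E°cell = E°(right) − E°(left) = −1.67 − (−0.26) = −1.41 V.
The negative sign shows that, as written, the cell would require an external voltage to drive the reaction.

−1.41 V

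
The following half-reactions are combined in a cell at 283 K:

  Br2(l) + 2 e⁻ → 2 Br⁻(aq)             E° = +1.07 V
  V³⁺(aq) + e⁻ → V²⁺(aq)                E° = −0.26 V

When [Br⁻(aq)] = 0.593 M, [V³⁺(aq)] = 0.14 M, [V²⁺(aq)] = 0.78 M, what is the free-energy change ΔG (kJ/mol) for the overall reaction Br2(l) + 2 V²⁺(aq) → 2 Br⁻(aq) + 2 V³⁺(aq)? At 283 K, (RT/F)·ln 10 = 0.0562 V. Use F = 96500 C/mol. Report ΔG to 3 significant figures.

With Br₂/Br⁻ reduced at the cathode, E°cell = +1.07 − (−0.26) = +1.33 V and n = 2.
The reaction quotient is ([Br⁻(aq)]^2·[V³⁺(aq)]^2) / [V²⁺(aq)]^2 = 0.0113; by Nernst, E = +1.33 − (0.0562/2)(−1.946) = +1.3847 V.
Then ΔG = −nFE = −2 × 96500 × +1.3847 J/mol = −267 kJ/mol.

−267 kJ/mol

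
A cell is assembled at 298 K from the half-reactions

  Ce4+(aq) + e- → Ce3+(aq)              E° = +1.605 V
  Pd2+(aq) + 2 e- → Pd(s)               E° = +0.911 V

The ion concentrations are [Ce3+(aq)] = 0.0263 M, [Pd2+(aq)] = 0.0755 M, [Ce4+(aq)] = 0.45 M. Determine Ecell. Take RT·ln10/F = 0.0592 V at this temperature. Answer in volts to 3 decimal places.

+0.800 V

Ce⁴⁺/Ce³⁺ is reduced (cathode, E° = +1.605 V) and Pd²⁺/Pd is oxidized (anode).
E°cell = +1.605 − (+0.911) = +0.694 V, with n = 2 electrons transferred.
The balanced reaction is 2 Ce4+(aq) + Pd(s) → 2 Ce3+(aq) + Pd2+(aq), so Q = ([Ce3+(aq)]^2·[Pd2+(aq)]) / [Ce4+(aq)]^2 = 0.000258 and log Q = −3.589.
By the Nernst equation, E = +0.694 − (0.0592/2)·(−3.589) = +0.800 V.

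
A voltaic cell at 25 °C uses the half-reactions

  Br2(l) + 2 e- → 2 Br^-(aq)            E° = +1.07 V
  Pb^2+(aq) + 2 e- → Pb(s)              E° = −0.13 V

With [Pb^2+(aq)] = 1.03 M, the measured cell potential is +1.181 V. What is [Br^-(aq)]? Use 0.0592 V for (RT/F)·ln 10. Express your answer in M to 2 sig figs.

Br₂/Br⁻ is the cathode (higher E°); E°cell = +1.07 − (−0.13) = +1.20 V with n = 2.
Rearranging E = E° − (0.0592/n)·log Q gives log Q = 2(+1.20 − (+1.181))/0.0592 = 0.642.
For Br2(l) + Pb(s) → 2 Br^-(aq) + Pb^2+(aq), the reaction quotient is Q = [Br^-(aq)]^2·[Pb^2+(aq)].
Isolating [Br^-(aq)] in Q = 10^{0.642} yields log [Br^-(aq)] = 0.315, i.e. 2.1 M.

2.1 M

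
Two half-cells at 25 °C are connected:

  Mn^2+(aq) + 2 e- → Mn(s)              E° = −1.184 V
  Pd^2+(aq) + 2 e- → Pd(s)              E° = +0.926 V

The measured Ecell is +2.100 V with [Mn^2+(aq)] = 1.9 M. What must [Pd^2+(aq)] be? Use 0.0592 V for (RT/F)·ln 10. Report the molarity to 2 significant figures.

With Pd²⁺/Pd at the cathode and Mn²⁺/Mn at the anode, E°cell = +0.926 − (−1.184) = +2.110 V (n = 2).
Since E = E° − (0.0592/n)·log Q, log Q = n(E° − E)/0.0592 = 0.338.
For Pd^2+(aq) + Mn(s) → Pd(s) + Mn^2+(aq), the reaction quotient is Q = [Mn^2+(aq)] / [Pd^2+(aq)].
Solving for the unknown gives log [Pd^2+(aq)] = −0.059, so [Pd^2+(aq)] ≈ 0.87 M.

0.87 M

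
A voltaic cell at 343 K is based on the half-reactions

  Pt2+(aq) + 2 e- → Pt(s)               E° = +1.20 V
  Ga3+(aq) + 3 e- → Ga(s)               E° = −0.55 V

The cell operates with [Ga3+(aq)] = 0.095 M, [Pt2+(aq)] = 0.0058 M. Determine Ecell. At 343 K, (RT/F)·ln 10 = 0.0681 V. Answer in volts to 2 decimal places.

Pt²⁺/Pt is reduced (cathode, E° = +1.20 V) and Ga³⁺/Ga is oxidized (anode).
E°cell = E°cat − E°an = +1.20 − (−0.55) = +1.75 V; n = 6.
Balancing gives 3 Pt2+(aq) + 2 Ga(s) → 3 Pt(s) + 2 Ga3+(aq); hence Q = [Ga3+(aq)]^2 / [Pt2+(aq)]^3 = 4.63×10^4 (log Q = 4.665).
By the Nernst equation, E = +1.75 − (0.0681/6)·(4.665) = +1.70 V.

+1.70 V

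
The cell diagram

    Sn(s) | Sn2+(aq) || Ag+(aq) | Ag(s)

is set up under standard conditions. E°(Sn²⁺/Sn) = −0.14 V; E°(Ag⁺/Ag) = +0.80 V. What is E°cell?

By convention the left-hand electrode in cell notation is the anode (oxidation) and the right-hand electrode is the cathode (reduction).
E°cell = E°(right) − E°(left) = +0.80 − (−0.14) = +0.94 V.

+0.94 V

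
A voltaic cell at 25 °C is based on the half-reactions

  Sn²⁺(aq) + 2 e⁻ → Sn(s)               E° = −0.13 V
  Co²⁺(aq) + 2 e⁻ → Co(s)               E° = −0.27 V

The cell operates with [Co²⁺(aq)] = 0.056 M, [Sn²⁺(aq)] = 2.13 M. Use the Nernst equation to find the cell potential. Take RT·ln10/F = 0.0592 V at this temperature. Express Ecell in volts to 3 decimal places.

+0.187 V

The Sn²⁺/Sn couple has the more positive E°, so it is the cathode; Co²⁺/Co is the anode.
The standard potential is −0.13 − (−0.27) = +0.14 V and the balanced reaction transfers n = 2 electrons.
Balancing gives Sn²⁺(aq) + Co(s) → Sn(s) + Co²⁺(aq); hence Q = [Co²⁺(aq)] / [Sn²⁺(aq)] = 0.0263 (log Q = −1.580).
By the Nernst equation, E = +0.14 − (0.0592/2)·(−1.580) = +0.187 V.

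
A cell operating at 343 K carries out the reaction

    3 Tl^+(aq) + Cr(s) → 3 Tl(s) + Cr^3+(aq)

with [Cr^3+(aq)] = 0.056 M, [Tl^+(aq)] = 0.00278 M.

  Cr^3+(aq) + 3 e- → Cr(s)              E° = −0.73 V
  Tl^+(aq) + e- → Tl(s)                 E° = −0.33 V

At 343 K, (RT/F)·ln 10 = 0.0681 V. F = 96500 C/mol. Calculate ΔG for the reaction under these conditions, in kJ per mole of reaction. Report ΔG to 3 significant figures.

−73.6 kJ/mol

The standard cell potential is −0.33 − (−0.73) = +0.40 V, with n = 3 electrons in the balanced equation.
Here Q = [Cr^3+(aq)] / [Tl^+(aq)]^3 = 2.61×10^6 (log Q = 6.416), giving E = +0.40 − (0.0681/3)·(6.416) = +0.2544 V.
ΔG = −nFE = −(3)(96500)(+0.2544) J/mol = −73.6 kJ/mol.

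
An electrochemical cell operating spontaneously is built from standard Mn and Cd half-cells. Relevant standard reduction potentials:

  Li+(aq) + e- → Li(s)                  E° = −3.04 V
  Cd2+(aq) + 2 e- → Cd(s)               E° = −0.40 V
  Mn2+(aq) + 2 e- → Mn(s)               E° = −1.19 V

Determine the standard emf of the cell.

+0.79 V

The Cd²⁺/Cd couple has the higher E°, so Cd ion is reduced (cathode) and Mn is oxidized (anode).
E°cell = E°(cathode) − E°(anode) = −0.40 − (−1.19) = +0.79 V.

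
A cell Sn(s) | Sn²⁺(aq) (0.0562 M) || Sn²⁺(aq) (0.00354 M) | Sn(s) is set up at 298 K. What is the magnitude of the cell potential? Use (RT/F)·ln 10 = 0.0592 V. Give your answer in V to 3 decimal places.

For a concentration cell E°cell = 0, since both electrodes use the same couple.
The compartment with the higher Sn²⁺(aq) concentration (0.0562 M) acts as the cathode; ions are reduced there and produced at the dilute (0.00354 M) anode.
With n = 2, Ecell = −(0.0592/2)·log([dilute]/[conc]) = −(0.0592/2)·log(0.00354/0.0562) = +0.036 V.

0.036 V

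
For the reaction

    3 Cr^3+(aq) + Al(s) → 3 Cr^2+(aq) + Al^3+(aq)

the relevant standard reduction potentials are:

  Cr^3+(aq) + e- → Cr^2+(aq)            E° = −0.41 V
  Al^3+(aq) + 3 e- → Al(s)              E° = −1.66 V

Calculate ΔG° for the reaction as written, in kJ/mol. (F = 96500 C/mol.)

In the reaction as written Cr^3+(aq) is reduced, so the Cr³⁺/Cr²⁺ couple is the cathode and Al³⁺/Al is the anode.
E°cell = −0.41 − (−1.66) = +1.25 V; balancing electrons gives n = 3.
ΔG° = −nFE°cell = −(3)(96500)(+1.25) J/mol = −362 kJ/mol.

−362 kJ/mol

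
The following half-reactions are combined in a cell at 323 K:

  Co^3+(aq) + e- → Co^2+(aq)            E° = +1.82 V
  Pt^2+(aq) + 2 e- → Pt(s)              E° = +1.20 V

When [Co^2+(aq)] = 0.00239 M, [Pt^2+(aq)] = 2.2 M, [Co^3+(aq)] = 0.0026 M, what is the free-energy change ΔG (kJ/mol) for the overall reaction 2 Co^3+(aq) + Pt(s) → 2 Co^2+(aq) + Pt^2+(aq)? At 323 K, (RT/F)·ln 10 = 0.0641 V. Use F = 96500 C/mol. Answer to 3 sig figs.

The standard cell potential is +1.82 − (+1.20) = +0.62 V, with n = 2 electrons in the balanced equation.
Here Q = ([Co^2+(aq)]^2·[Pt^2+(aq)]) / [Co^3+(aq)]^2 = 1.86 (log Q = 0.269), giving E = +0.62 − (0.0641/2)·(0.269) = +0.6114 V.
ΔG = −nFE = −(2)(96500)(+0.6114) J/mol = −118 kJ/mol.

−118 kJ/mol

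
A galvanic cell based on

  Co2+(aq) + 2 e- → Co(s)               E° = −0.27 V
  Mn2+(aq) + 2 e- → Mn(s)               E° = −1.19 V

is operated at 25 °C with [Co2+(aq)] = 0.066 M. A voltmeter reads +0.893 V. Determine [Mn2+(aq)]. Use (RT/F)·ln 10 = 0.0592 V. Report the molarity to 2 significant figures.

0.54 M

The Co²⁺/Co couple has the larger reduction potential, so it is the cathode: E°cell = −0.27 − (−1.19) = +0.92 V and n = 2.
Since E = E° − (0.0592/n)·log Q, log Q = n(E° − E)/0.0592 = 0.912.
The balanced reaction is Co2+(aq) + Mn(s) → Co(s) + Mn2+(aq), so Q = [Mn2+(aq)] / [Co2+(aq)].
Substituting the known concentrations and solving, log [Mn2+(aq)] = −0.268 and [Mn2+(aq)] = 0.54 M.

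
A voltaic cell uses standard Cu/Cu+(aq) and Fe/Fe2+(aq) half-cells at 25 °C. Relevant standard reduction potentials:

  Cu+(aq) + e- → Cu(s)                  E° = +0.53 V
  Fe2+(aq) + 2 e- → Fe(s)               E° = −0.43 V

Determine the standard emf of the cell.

Of the two couples in this cell, the one with the more positive reduction potential is reduced at the cathode: here that is Cu⁺/Cu (+0.53 V); Fe²⁺/Fe (−0.43 V) is the anode.
E°cell = E°(cathode) − E°(anode) = +0.53 − (−0.43) = +0.96 V.

+0.96 V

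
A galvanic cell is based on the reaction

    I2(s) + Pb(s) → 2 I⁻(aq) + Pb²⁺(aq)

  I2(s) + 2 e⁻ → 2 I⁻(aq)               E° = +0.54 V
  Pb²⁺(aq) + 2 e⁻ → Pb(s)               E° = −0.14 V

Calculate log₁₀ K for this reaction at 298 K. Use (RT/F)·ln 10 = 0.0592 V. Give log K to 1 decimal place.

log K = 23.0

The I₂/I⁻ couple is reduced (cathode); E°cell = +0.54 − (−0.14) = +0.68 V with n = 2.
At equilibrium E = 0, so log K = nE°cell / 0.0592 = (2)(+0.68) / 0.0592 = 23.0.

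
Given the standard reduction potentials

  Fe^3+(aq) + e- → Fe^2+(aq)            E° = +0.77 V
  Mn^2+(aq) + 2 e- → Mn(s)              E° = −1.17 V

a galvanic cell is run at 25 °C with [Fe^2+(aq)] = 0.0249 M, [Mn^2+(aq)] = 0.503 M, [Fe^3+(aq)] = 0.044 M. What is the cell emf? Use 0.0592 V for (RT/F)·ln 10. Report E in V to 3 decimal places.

Fe³⁺/Fe²⁺ is reduced (cathode, E° = +0.77 V) and Mn²⁺/Mn is oxidized (anode).
The standard potential is +0.77 − (−1.17) = +1.94 V and the balanced reaction transfers n = 2 electrons.
For the overall reaction 2 Fe^3+(aq) + Mn(s) → 2 Fe^2+(aq) + Mn^2+(aq), Q = ([Fe^2+(aq)]^2·[Mn^2+(aq)]) / [Fe^3+(aq)]^2 = 0.161, giving log Q = −0.793.
E = E° − (0.0592/n)·log Q = +1.94 − (0.0592/2)(−0.793) = +1.963 V.

+1.963 V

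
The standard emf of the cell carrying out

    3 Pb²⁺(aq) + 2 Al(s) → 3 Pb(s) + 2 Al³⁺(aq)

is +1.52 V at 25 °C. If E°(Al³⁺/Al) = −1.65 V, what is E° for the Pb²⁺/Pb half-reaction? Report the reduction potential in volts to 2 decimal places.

−0.13 V

In the reaction as written the Pb²⁺/Pb couple is reduced (cathode) and Al³⁺/Al is oxidized (anode), so E°cell = E°(Pb²⁺/Pb) − E°(Al³⁺/Al).
E°(Pb²⁺/Pb) = E°cell + E°(anode) = +1.52 + (−1.65) = −0.13 V.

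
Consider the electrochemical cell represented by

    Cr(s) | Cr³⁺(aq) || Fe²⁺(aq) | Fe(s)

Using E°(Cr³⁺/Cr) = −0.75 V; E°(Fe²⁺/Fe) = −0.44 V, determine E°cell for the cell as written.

+0.31 V

By convention the left-hand electrode in cell notation is the anode (oxidation) and the right-hand electrode is the cathode (reduction).
E°cell = E°(right) − E°(left) = −0.44 − (−0.75) = +0.31 V.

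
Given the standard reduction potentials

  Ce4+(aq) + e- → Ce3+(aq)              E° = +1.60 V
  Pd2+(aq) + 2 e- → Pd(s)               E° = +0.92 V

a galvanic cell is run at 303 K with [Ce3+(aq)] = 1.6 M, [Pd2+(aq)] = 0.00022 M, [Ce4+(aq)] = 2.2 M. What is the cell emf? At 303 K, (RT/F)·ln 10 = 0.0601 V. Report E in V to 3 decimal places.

Ce⁴⁺/Ce³⁺ is reduced (cathode, E° = +1.60 V) and Pd²⁺/Pd is oxidized (anode).
The standard potential is +1.60 − (+0.92) = +0.68 V and the balanced reaction transfers n = 2 electrons.
Balancing gives 2 Ce4+(aq) + Pd(s) → 2 Ce3+(aq) + Pd2+(aq); hence Q = ([Ce3+(aq)]^2·[Pd2+(aq)]) / [Ce4+(aq)]^2 = 0.000116 (log Q = −3.934).
Applying E = E° − (RT ln10/nF)·log Q gives +0.68 − (0.0601/2)(−3.934) = +0.798 V.

+0.798 V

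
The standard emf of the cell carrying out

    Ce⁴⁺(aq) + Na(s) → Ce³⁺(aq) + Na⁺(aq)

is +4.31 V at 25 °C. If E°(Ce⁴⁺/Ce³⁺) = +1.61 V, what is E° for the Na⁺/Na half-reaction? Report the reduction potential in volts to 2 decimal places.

−2.70 V

In the reaction as written the Ce⁴⁺/Ce³⁺ couple is reduced (cathode) and Na⁺/Na is oxidized (anode), so E°cell = E°(Ce⁴⁺/Ce³⁺) − E°(Na⁺/Na).
E°(Na⁺/Na) = E°(cathode) − E°cell = +1.61 − (+4.31) = −2.70 V.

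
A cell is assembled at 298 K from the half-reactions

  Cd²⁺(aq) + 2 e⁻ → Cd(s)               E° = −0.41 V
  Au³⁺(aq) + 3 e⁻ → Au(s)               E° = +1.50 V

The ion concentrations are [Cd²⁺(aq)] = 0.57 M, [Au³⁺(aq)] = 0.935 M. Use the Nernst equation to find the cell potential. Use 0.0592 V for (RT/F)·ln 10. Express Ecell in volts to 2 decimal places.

+1.92 V

The Au³⁺/Au couple has the more positive E°, so it is the cathode; Cd²⁺/Cd is the anode.
The standard potential is +1.50 − (−0.41) = +1.91 V and the balanced reaction transfers n = 6 electrons.
Balancing gives 2 Au³⁺(aq) + 3 Cd(s) → 2 Au(s) + 3 Cd²⁺(aq); hence Q = [Cd²⁺(aq)]^3 / [Au³⁺(aq)]^2 = 0.212 (log Q = −0.674).
E = E° − (0.0592/n)·log Q = +1.91 − (0.0592/6)(−0.674) = +1.92 V.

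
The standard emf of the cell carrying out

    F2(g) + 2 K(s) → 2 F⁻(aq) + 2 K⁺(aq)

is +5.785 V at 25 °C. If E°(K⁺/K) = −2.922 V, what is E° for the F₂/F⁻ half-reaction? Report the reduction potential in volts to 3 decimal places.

In the reaction as written the F₂/F⁻ couple is reduced (cathode) and K⁺/K is oxidized (anode), so E°cell = E°(F₂/F⁻) − E°(K⁺/K).
E°(F₂/F⁻) = E°cell + E°(anode) = +5.785 + (−2.922) = +2.863 V.

+2.863 V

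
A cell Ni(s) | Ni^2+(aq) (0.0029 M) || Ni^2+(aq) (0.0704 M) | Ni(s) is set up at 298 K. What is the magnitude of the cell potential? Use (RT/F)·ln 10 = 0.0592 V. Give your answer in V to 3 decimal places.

0.041 V

For a concentration cell E°cell = 0, since both electrodes use the same couple.
The compartment with the higher Ni^2+(aq) concentration (0.0704 M) acts as the cathode; ions are reduced there and produced at the dilute (0.0029 M) anode.
With n = 2, Ecell = −(0.0592/2)·log([dilute]/[conc]) = −(0.0592/2)·log(0.0029/0.0704) = +0.041 V.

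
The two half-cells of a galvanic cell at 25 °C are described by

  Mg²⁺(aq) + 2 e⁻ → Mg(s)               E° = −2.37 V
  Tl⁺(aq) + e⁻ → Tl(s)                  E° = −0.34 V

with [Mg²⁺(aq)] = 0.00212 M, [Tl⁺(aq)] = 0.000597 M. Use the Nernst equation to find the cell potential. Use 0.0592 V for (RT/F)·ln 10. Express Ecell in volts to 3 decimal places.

+1.918 V

The Tl⁺/Tl couple has the more positive E°, so it is the cathode; Mg²⁺/Mg is the anode.
E°cell = −0.34 − (−2.37) = +2.03 V, with n = 2 electrons transferred.
Balancing gives 2 Tl⁺(aq) + Mg(s) → 2 Tl(s) + Mg²⁺(aq); hence Q = [Mg²⁺(aq)] / [Tl⁺(aq)]^2 = 5.95×10^3 (log Q = 3.774).
Applying E = E° − (RT ln10/nF)·log Q gives +2.03 − (0.0592/2)(3.774) = +1.918 V.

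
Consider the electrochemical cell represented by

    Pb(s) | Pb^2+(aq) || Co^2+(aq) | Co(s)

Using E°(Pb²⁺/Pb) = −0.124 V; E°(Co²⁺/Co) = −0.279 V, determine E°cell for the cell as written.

−0.155 V

By convention the left-hand electrode in cell notation is the anode (oxidation) and the right-hand electrode is the cathode (reduction).
E°cell = E°(right) − E°(left) = −0.279 − (−0.124) = −0.155 V.
The negative sign shows that, as written, the cell would require an external voltage to drive the reaction.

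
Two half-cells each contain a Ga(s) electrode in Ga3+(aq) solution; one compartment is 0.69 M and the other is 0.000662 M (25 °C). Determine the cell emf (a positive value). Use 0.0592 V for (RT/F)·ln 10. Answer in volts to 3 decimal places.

For a concentration cell E°cell = 0, since both electrodes use the same couple.
The compartment with the higher Ga3+(aq) concentration (0.69 M) acts as the cathode; ions are reduced there and produced at the dilute (0.000662 M) anode.
With n = 3, Ecell = −(0.0592/3)·log([dilute]/[conc]) = −(0.0592/3)·log(0.000662/0.69) = +0.060 V.

0.060 V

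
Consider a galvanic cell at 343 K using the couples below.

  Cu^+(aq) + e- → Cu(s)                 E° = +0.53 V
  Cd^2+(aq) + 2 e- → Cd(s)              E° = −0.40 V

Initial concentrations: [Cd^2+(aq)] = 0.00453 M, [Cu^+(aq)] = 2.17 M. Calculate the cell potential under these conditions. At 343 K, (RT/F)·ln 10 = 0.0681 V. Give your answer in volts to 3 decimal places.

Since E°(Cu⁺/Cu) > E°(Cd²⁺/Cd), Cu⁺/Cu serves as the cathode.
E°cell = E°cat − E°an = +0.53 − (−0.40) = +0.93 V; n = 2.
For the overall reaction 2 Cu^+(aq) + Cd(s) → 2 Cu(s) + Cd^2+(aq), Q = [Cd^2+(aq)] / [Cu^+(aq)]^2 = 0.000962, giving log Q = −3.017.
E = E° − (0.0681/n)·log Q = +0.93 − (0.0681/2)(−3.017) = +1.033 V.

+1.033 V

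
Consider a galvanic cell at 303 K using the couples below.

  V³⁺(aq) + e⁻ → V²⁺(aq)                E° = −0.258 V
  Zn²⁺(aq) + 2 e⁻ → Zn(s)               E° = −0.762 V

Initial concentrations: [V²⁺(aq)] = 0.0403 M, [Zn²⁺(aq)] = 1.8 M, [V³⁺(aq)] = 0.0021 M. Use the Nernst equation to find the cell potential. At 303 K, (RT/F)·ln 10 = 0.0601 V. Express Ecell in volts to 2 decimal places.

Since E°(V³⁺/V²⁺) > E°(Zn²⁺/Zn), V³⁺/V²⁺ serves as the cathode.
E°cell = E°cat − E°an = −0.258 − (−0.762) = +0.504 V; n = 2.
The balanced reaction is 2 V³⁺(aq) + Zn(s) → 2 V²⁺(aq) + Zn²⁺(aq), so Q = ([V²⁺(aq)]^2·[Zn²⁺(aq)]) / [V³⁺(aq)]^2 = 663 and log Q = 2.821.
E = E° − (0.0601/n)·log Q = +0.504 − (0.0601/2)(2.821) = +0.42 V.

+0.42 V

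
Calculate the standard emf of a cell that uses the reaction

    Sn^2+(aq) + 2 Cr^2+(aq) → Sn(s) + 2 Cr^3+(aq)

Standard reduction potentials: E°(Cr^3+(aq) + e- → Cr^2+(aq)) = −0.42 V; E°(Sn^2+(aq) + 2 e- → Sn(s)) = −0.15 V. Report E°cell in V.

In the reaction as written, Sn^2+(aq) is reduced (cathode) and Cr^3+(aq) is produced by oxidation at the anode.
E°cell = E°(cathode) − E°(anode) = −0.15 − (−0.42) = +0.27 V.
The positive value indicates the reaction is spontaneous as written.

+0.27 V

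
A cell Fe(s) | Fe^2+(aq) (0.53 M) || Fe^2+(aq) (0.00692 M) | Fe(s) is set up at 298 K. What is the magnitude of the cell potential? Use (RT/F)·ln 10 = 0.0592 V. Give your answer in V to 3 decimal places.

For a concentration cell E°cell = 0, since both electrodes use the same couple.
The compartment with the higher Fe^2+(aq) concentration (0.53 M) acts as the cathode; ions are reduced there and produced at the dilute (0.00692 M) anode.
With n = 2, Ecell = −(0.0592/2)·log([dilute]/[conc]) = −(0.0592/2)·log(0.00692/0.53) = +0.056 V.

0.056 V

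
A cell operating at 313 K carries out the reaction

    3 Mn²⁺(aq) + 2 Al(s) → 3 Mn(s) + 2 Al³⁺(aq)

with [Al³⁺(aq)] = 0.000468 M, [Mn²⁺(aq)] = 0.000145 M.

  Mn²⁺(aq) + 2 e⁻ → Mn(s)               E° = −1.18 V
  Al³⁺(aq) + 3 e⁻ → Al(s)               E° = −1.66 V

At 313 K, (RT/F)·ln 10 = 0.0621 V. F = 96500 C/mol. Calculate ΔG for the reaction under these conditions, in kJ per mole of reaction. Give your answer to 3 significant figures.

E°cell = −1.18 − (−1.66) = +0.48 V; the balanced reaction transfers n = 6 electrons.
Here Q = [Al³⁺(aq)]^2 / [Mn²⁺(aq)]^3 = 7.18×10^4 (log Q = 4.856), giving E = +0.48 − (0.0621/6)·(4.856) = +0.4297 V.
Finally ΔG = −nFE = −(6)(96500 C/mol)(+0.4297 V) = −249 kJ/mol.

−249 kJ/mol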